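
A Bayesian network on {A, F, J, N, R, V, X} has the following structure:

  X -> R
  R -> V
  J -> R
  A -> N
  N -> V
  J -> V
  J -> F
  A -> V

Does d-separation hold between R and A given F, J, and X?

Yes — R and A are d-separated given {F, J, X}.

There are 4 undirected paths between R and A; checking each against the conditioning set {F, J, X}:
Path 1: R ← J → V ← N ← A
  J is a fork here and J is conditioned on, so the path is blocked at J.
Path 2: R ← J → V ← A
  J is a fork here and J is conditioned on, so the path is blocked at J.
Path 3: R → V ← N ← A
  V is a collider here and neither V nor any of its descendants is conditioned on, so the collider stays closed — the path is blocked at V.
Path 4: R → V ← A
  V is a collider here and neither V nor any of its descendants is conditioned on, so the collider stays closed — the path is blocked at V.
All paths are blocked; R ⊥ A | {F, J, X} holds.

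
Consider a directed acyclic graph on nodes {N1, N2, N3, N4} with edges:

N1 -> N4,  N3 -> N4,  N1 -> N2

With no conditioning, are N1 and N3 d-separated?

Yes

The only undirected path from N1 to N3 is:
Path 1: N1 → N4 ← N3
  N4 is a collider here and neither N4 nor any of its descendants is conditioned on, so the collider stays closed — the path is blocked at N4.
All paths are blocked; N1 ⊥ N3 | ∅ holds.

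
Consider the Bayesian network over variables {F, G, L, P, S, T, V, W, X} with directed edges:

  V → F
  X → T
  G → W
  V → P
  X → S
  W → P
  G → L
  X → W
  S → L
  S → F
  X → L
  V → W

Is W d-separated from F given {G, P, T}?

There are 6 undirected paths between W and F; checking each against the conditioning set {G, P, T}:
Path 1: W ← G → L ← X → S → F
  G is a fork here and G is conditioned on, so the path is blocked at G.
Path 2: W ← G → L ← S → F
  G is a fork here and G is conditioned on, so the path is blocked at G.
Path 3: W → P ← V → F
  P is a collider and P is conditioned on, which opens it; V is a fork and V is not conditioned on — no node blocks this path, so it is active.
Path 4: W ← X → L ← S → F
  L is a collider here and neither L nor any of its descendants is conditioned on, so the collider stays closed — the path is blocked at L.
Path 5: W ← X → S → F
  X is a fork and X is not conditioned on; S is a chain and S is not conditioned on — no node blocks this path, so it is active.
Path 6: W ← V → F
  V is a fork and V is not conditioned on — no node blocks this path, so it is active.
Since the path W → P ← V → F is active, W and F are not d-separated given {G, P, T}.

No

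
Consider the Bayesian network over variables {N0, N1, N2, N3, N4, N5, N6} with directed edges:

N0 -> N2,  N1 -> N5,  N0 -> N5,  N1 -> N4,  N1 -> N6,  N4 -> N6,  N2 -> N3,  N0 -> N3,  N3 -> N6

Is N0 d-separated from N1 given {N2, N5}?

There are 5 undirected paths between N0 and N1; checking each against the conditioning set {N2, N5}:
Path 1: N0 → N2 → N3 → N6 ← N1
  N2 is a chain here and N2 is conditioned on, so the path is blocked at N2.
Path 2: N0 → N2 → N3 → N6 ← N4 ← N1
  N2 is a chain here and N2 is conditioned on, so the path is blocked at N2.
Path 3: N0 → N5 ← N1
  N5 is a collider and N5 is conditioned on, which opens it — no node blocks this path, so it is active.
Path 4: N0 → N3 → N6 ← N1
  N6 is a collider here and neither N6 nor any of its descendants is conditioned on, so the collider stays closed — the path is blocked at N6.
Path 5: N0 → N3 → N6 ← N4 ← N1
  N6 is a collider here and neither N6 nor any of its descendants is conditioned on, so the collider stays closed — the path is blocked at N6.
At least one path is unblocked, so d-separation fails.

No — N0 and N1 are not d-separated given {N2, N5}.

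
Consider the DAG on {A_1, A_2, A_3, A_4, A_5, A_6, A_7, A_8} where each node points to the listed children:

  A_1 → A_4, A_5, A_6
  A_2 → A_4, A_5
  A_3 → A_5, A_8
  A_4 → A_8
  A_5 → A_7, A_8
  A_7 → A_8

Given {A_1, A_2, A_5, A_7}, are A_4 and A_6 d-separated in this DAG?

Yes — A_4 and A_6 are d-separated given {A_1, A_2, A_5, A_7}.

5 paths connect A_4 and A_6; each must be blocked for d-separation to hold:
Path 1: A_4 → A_8 ← A_5 ← A_1 → A_6
  A_8 is a collider here and neither A_8 nor any of its descendants is conditioned on, so the collider stays closed — the path is blocked at A_8.
Path 2: A_4 → A_8 ← A_3 → A_5 ← A_1 → A_6
  A_8 is a collider here and neither A_8 nor any of its descendants is conditioned on, so the collider stays closed — the path is blocked at A_8.
Path 3: A_4 → A_8 ← A_7 ← A_5 ← A_1 → A_6
  A_8 is a collider here and neither A_8 nor any of its descendants is conditioned on, so the collider stays closed — the path is blocked at A_8.
Path 4: A_4 ← A_2 → A_5 ← A_1 → A_6
  A_2 is a fork here and A_2 is conditioned on, so the path is blocked at A_2.
Path 5: A_4 ← A_1 → A_6
  A_1 is a fork here and A_1 is conditioned on, so the path is blocked at A_1.
Every path is blocked, so A_4 and A_6 are d-separated given {A_1, A_2, A_5, A_7}.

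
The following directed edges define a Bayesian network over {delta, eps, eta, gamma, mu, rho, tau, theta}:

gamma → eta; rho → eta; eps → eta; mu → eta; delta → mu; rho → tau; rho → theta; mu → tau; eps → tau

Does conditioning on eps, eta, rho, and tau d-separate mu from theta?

Yes — mu and theta are d-separated given {eps, eta, rho, tau}.

Enumerating the 4 paths from mu to theta and testing each for blocking by {eps, eta, rho, tau}:
Path 1: mu → eta ← eps → tau ← rho → theta
  eps is a fork here and eps is conditioned on, so the path is blocked at eps.
Path 2: mu → eta ← rho → theta
  rho is a fork here and rho is conditioned on, so the path is blocked at rho.
Path 3: mu → tau ← eps → eta ← rho → theta
  eps is a fork here and eps is conditioned on, so the path is blocked at eps.
Path 4: mu → tau ← rho → theta
  rho is a fork here and rho is conditioned on, so the path is blocked at rho.
Since every path is blocked, d-separation holds.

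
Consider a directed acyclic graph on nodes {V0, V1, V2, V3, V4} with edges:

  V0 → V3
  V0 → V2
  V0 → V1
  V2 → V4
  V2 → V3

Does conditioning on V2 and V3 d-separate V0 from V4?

Yes

Enumerating the 2 paths from V0 to V4 and testing each for blocking by {V2, V3}:
Path 1: V0 → V3 ← V2 → V4
  V2 is a fork here and V2 is conditioned on, so the path is blocked at V2.
Path 2: V0 → V2 → V4
  V2 is a chain here and V2 is conditioned on, so the path is blocked at V2.
Since every path is blocked, d-separation holds.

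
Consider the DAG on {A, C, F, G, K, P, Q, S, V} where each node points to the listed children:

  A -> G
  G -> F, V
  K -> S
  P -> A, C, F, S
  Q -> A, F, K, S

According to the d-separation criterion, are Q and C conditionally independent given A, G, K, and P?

Yes

Enumerating the 6 paths from Q to C and testing each for blocking by {A, G, K, P}:
  1. Q → F ← G ← A ← P → C — F:collider[blocks]; G:chain[blocks]; A:chain[blocks]; P:fork[blocks] ⇒ blocked
  2. Q → F ← P → C — F:collider[blocks]; P:fork[blocks] ⇒ blocked
  3. Q → A → G → F ← P → C — A:chain[blocks]; G:chain[blocks]; F:collider[blocks]; P:fork[blocks] ⇒ blocked
  4. Q → A ← P → C — A:collider[open]; P:fork[blocks] ⇒ blocked
  5. Q → K → S ← P → C — K:chain[blocks]; S:collider[blocks]; P:fork[blocks] ⇒ blocked
  6. Q → S ← P → C — S:collider[blocks]; P:fork[blocks] ⇒ blocked
Every path is blocked, so Q and C are d-separated given {A, G, K, P}.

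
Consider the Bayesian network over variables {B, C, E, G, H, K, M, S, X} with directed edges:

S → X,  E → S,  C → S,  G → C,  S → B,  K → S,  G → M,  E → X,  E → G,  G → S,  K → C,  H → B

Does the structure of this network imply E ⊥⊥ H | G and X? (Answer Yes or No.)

Yes

We examine all 5 paths between E and H:
Path 1: E → S → B ← H
  B is a collider here and neither B nor any of its descendants is conditioned on, so the collider stays closed — the path is blocked at B.
Path 2: E → X ← S → B ← H
  B is a collider here and neither B nor any of its descendants is conditioned on, so the collider stays closed — the path is blocked at B.
Path 3: E → G → C ← K → S → B ← H
  G is a chain here and G is conditioned on, so the path is blocked at G.
Path 4: E → G → C → S → B ← H
  G is a chain here and G is conditioned on, so the path is blocked at G.
Path 5: E → G → S → B ← H
  G is a chain here and G is conditioned on, so the path is blocked at G.
All paths are blocked; E ⊥ H | {G, X} holds.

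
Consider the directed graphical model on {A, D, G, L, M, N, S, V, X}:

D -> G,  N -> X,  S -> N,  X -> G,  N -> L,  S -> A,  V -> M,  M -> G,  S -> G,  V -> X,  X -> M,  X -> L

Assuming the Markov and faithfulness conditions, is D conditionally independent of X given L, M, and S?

We examine all 5 paths between D and X:
Path 1: D → G ← S → N → X
  G is a collider here and neither G nor any of its descendants is conditioned on, so the collider stays closed — the path is blocked at G.
Path 2: D → G ← S → N → L ← X
  G is a collider here and neither G nor any of its descendants is conditioned on, so the collider stays closed — the path is blocked at G.
Path 3: D → G ← M ← X
  G is a collider here and neither G nor any of its descendants is conditioned on, so the collider stays closed — the path is blocked at G.
Path 4: D → G ← M ← V → X
  G is a collider here and neither G nor any of its descendants is conditioned on, so the collider stays closed — the path is blocked at G.
Path 5: D → G ← X
  G is a collider here and neither G nor any of its descendants is conditioned on, so the collider stays closed — the path is blocked at G.
Every path is blocked, so D and X are d-separated given {L, M, S}.

Yes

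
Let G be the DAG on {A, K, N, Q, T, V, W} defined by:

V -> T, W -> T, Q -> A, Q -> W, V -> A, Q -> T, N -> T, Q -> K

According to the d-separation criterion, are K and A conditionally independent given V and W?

Enumerating the 3 paths from K to A and testing each for blocking by {V, W}:
  1. K ← Q → A — Q:fork[open] ⇒ active
  2. K ← Q → W → T ← V → A — Q:fork[open]; W:chain[blocks]; T:collider[blocks]; V:fork[blocks] ⇒ blocked
  3. K ← Q → T ← V → A — Q:fork[open]; T:collider[blocks]; V:fork[blocks] ⇒ blocked
At least one path is unblocked, so d-separation fails.

No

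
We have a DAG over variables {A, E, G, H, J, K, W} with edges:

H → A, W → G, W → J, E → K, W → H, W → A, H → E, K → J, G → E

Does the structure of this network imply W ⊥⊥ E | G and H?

Yes — W and E are d-separated given {G, H}.

We examine all 4 paths between W and E:
  1. W → H → E — H:chain[blocks] ⇒ blocked
  2. W → G → E — G:chain[blocks] ⇒ blocked
  3. W → A ← H → E — A:collider[blocks]; H:fork[blocks] ⇒ blocked
  4. W → J ← K ← E — J:collider[blocks]; K:chain[open] ⇒ blocked
Every path is blocked, so W and E are d-separated given {G, H}.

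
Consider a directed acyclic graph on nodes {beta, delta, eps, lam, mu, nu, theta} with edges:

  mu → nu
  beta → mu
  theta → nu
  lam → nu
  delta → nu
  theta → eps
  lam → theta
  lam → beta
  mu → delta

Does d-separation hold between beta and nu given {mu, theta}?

No

4 paths connect beta and nu; each must be blocked for d-separation to hold:
Path 1: beta → mu → delta → nu
  mu is a chain here and mu is conditioned on, so the path is blocked at mu.
Path 2: beta → mu → nu
  mu is a chain here and mu is conditioned on, so the path is blocked at mu.
Path 3: beta ← lam → theta → nu
  theta is a chain here and theta is conditioned on, so the path is blocked at theta.
Path 4: beta ← lam → nu
  lam is a fork and lam is not conditioned on — no node blocks this path, so it is active.
At least one path is unblocked, so d-separation fails.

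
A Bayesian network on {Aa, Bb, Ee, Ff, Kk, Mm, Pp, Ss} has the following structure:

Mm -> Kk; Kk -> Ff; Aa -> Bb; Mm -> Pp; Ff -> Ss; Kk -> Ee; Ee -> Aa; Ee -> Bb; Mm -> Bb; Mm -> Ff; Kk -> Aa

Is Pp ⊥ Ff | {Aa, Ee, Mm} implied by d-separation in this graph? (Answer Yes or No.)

Yes — Pp and Ff are d-separated given {Aa, Ee, Mm}.

6 paths connect Pp and Ff; each must be blocked for d-separation to hold:
  1. Pp ← Mm → Kk → Ff — Mm:fork[blocks]; Kk:chain[open] ⇒ blocked
  2. Pp ← Mm → Bb ← Aa ← Kk → Ff — Mm:fork[blocks]; Bb:collider[blocks]; Aa:chain[blocks]; Kk:fork[open] ⇒ blocked
  3. Pp ← Mm → Bb ← Aa ← Ee ← Kk → Ff — Mm:fork[blocks]; Bb:collider[blocks]; Aa:chain[blocks]; Ee:chain[blocks]; Kk:fork[open] ⇒ blocked
  4. Pp ← Mm → Bb ← Ee ← Kk → Ff — Mm:fork[blocks]; Bb:collider[blocks]; Ee:chain[blocks]; Kk:fork[open] ⇒ blocked
  5. Pp ← Mm → Bb ← Ee → Aa ← Kk → Ff — Mm:fork[blocks]; Bb:collider[blocks]; Ee:fork[blocks]; Aa:collider[open]; Kk:fork[open] ⇒ blocked
  6. Pp ← Mm → Ff — Mm:fork[blocks] ⇒ blocked
Since every path is blocked, d-separation holds.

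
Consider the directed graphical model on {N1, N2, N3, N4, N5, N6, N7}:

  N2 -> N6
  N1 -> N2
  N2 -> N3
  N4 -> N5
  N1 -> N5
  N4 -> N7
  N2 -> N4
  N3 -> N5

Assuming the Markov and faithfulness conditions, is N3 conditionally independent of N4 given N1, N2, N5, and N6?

No

Enumerating the 4 paths from N3 to N4 and testing each for blocking by {N1, N2, N5, N6}:
Path 1: N3 → N5 ← N4
  N5 is a collider and N5 is conditioned on, which opens it — no node blocks this path, so it is active.
Path 2: N3 → N5 ← N1 → N2 → N4
  N1 is a fork here and N1 is conditioned on, so the path is blocked at N1.
Path 3: N3 ← N2 → N4
  N2 is a fork here and N2 is conditioned on, so the path is blocked at N2.
Path 4: N3 ← N2 ← N1 → N5 ← N4
  N2 is a chain here and N2 is conditioned on, so the path is blocked at N2.
Because an active path exists, N3 and N4 are not d-separated.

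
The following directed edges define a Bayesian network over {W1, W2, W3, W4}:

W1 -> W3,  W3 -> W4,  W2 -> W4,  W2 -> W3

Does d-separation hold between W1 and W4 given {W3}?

No

We examine all 2 paths between W1 and W4:
Path 1: W1 → W3 ← W2 → W4
  W3 is a collider and W3 is conditioned on, which opens it; W2 is a fork and W2 is not conditioned on — no node blocks this path, so it is active.
Path 2: W1 → W3 → W4
  W3 is a chain here and W3 is conditioned on, so the path is blocked at W3.
At least one path is unblocked, so d-separation fails.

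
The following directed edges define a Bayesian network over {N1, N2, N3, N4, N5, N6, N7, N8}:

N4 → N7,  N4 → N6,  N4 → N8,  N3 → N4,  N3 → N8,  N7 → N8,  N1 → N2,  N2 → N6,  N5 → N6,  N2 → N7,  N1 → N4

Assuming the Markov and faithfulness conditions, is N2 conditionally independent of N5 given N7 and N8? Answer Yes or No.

Yes

We examine all 5 paths between N2 and N5:
Path 1: N2 → N6 ← N5
  N6 is a collider here and neither N6 nor any of its descendants is conditioned on, so the collider stays closed — the path is blocked at N6.
Path 2: N2 ← N1 → N4 → N6 ← N5
  N6 is a collider here and neither N6 nor any of its descendants is conditioned on, so the collider stays closed — the path is blocked at N6.
Path 3: N2 → N7 ← N4 → N6 ← N5
  N6 is a collider here and neither N6 nor any of its descendants is conditioned on, so the collider stays closed — the path is blocked at N6.
Path 4: N2 → N7 → N8 ← N4 → N6 ← N5
  N7 is a chain here and N7 is conditioned on, so the path is blocked at N7.
Path 5: N2 → N7 → N8 ← N3 → N4 → N6 ← N5
  N7 is a chain here and N7 is conditioned on, so the path is blocked at N7.
Every path is blocked, so N2 and N5 are d-separated given {N7, N8}.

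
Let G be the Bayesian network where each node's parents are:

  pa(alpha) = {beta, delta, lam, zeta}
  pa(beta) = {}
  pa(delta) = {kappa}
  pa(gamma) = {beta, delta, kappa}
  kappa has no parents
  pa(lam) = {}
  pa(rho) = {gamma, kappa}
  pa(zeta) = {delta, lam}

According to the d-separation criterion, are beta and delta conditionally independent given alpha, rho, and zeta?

We examine all 6 paths between beta and delta:
Path 1: beta → alpha ← zeta ← delta
  zeta is a chain here and zeta is conditioned on, so the path is blocked at zeta.
Path 2: beta → alpha ← lam → zeta ← delta
  alpha is a collider and alpha is conditioned on, which opens it; lam is a fork and lam is not conditioned on; zeta is a collider and zeta is conditioned on, which opens it — no node blocks this path, so it is active.
Path 3: beta → alpha ← delta
  alpha is a collider and alpha is conditioned on, which opens it — no node blocks this path, so it is active.
Path 4: beta → gamma ← kappa → delta
  gamma is a collider and its descendant rho is conditioned on, which opens it; kappa is a fork and kappa is not conditioned on — no node blocks this path, so it is active.
Path 5: beta → gamma → rho ← kappa → delta
  gamma is a chain and gamma is not conditioned on; rho is a collider and rho is conditioned on, which opens it; kappa is a fork and kappa is not conditioned on — no node blocks this path, so it is active.
Path 6: beta → gamma ← delta
  gamma is a collider and its descendant rho is conditioned on, which opens it — no node blocks this path, so it is active.
At least one path is unblocked, so d-separation fails.

No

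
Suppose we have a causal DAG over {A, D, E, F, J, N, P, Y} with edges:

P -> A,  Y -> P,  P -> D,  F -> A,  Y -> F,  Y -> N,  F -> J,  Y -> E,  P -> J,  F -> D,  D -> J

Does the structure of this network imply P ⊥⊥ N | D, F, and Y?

Yes — P and N are d-separated given {D, F, Y}.

We examine all 6 paths between P and N:
Path 1: P ← Y → N
  Y is a fork here and Y is conditioned on, so the path is blocked at Y.
Path 2: P → A ← F ← Y → N
  A is a collider here and neither A nor any of its descendants is conditioned on, so the collider stays closed — the path is blocked at A.
Path 3: P → J ← F ← Y → N
  J is a collider here and neither J nor any of its descendants is conditioned on, so the collider stays closed — the path is blocked at J.
Path 4: P → J ← D ← F ← Y → N
  J is a collider here and neither J nor any of its descendants is conditioned on, so the collider stays closed — the path is blocked at J.
Path 5: P → D ← F ← Y → N
  F is a chain here and F is conditioned on, so the path is blocked at F.
Path 6: P → D → J ← F ← Y → N
  D is a chain here and D is conditioned on, so the path is blocked at D.
All paths are blocked; P ⊥ N | {D, F, Y} holds.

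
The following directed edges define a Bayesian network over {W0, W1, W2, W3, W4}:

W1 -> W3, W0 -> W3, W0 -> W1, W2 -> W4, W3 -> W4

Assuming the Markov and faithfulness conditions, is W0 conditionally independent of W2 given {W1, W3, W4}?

Enumerating the 2 paths from W0 to W2 and testing each for blocking by {W1, W3, W4}:
Path 1: W0 → W1 → W3 → W4 ← W2
  W1 is a chain here and W1 is conditioned on, so the path is blocked at W1.
Path 2: W0 → W3 → W4 ← W2
  W3 is a chain here and W3 is conditioned on, so the path is blocked at W3.
Every path is blocked, so W0 and W2 are d-separated given {W1, W3, W4}.

Yes — W0 and W2 are d-separated given {W1, W3, W4}.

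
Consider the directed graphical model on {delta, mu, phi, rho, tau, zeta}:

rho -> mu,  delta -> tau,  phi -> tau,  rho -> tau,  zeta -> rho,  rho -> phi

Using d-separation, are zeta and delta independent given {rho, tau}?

Yes

2 paths connect zeta and delta; each must be blocked for d-separation to hold:
Path 1: zeta → rho → phi → tau ← delta
  rho is a chain here and rho is conditioned on, so the path is blocked at rho.
Path 2: zeta → rho → tau ← delta
  rho is a chain here and rho is conditioned on, so the path is blocked at rho.
All paths are blocked; zeta ⊥ delta | {rho, tau} holds.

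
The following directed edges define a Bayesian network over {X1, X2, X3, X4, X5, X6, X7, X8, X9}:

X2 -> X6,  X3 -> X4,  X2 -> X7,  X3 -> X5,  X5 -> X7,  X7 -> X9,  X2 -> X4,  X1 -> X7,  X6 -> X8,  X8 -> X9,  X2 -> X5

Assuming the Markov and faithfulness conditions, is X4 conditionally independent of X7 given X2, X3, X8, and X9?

We examine all 6 paths between X4 and X7:
Path 1: X4 ← X2 → X7
  X2 is a fork here and X2 is conditioned on, so the path is blocked at X2.
Path 2: X4 ← X2 → X6 → X8 → X9 ← X7
  X2 is a fork here and X2 is conditioned on, so the path is blocked at X2.
Path 3: X4 ← X2 → X5 → X7
  X2 is a fork here and X2 is conditioned on, so the path is blocked at X2.
Path 4: X4 ← X3 → X5 ← X2 → X7
  X3 is a fork here and X3 is conditioned on, so the path is blocked at X3.
Path 5: X4 ← X3 → X5 ← X2 → X6 → X8 → X9 ← X7
  X3 is a fork here and X3 is conditioned on, so the path is blocked at X3.
Path 6: X4 ← X3 → X5 → X7
  X3 is a fork here and X3 is conditioned on, so the path is blocked at X3.
All paths are blocked; X4 ⊥ X7 | {X2, X3, X8, X9} holds.

Yes — X4 and X7 are d-separated given {X2, X3, X8, X9}.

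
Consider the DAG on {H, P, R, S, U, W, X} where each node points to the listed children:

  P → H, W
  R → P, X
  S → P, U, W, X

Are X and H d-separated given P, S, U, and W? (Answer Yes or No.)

Yes — X and H are d-separated given {P, S, U, W}.

We examine all 3 paths between X and H:
Path 1: X ← S → P → H
  S is a fork here and S is conditioned on, so the path is blocked at S.
Path 2: X ← S → W ← P → H
  S is a fork here and S is conditioned on, so the path is blocked at S.
Path 3: X ← R → P → H
  P is a chain here and P is conditioned on, so the path is blocked at P.
Every path is blocked, so X and H are d-separated given {P, S, U, W}.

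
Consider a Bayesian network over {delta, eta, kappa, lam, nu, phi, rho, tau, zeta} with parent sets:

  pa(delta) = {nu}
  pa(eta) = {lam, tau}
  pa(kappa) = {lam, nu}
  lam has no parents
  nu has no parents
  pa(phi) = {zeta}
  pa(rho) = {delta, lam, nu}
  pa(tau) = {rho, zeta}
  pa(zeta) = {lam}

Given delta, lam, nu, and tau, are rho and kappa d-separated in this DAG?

We examine all 5 paths between rho and kappa:
Path 1: rho ← delta ← nu → kappa
  delta is a chain here and delta is conditioned on, so the path is blocked at delta.
Path 2: rho ← nu → kappa
  nu is a fork here and nu is conditioned on, so the path is blocked at nu.
Path 3: rho ← lam → kappa
  lam is a fork here and lam is conditioned on, so the path is blocked at lam.
Path 4: rho → tau ← zeta ← lam → kappa
  lam is a fork here and lam is conditioned on, so the path is blocked at lam.
Path 5: rho → tau → eta ← lam → kappa
  tau is a chain here and tau is conditioned on, so the path is blocked at tau.
Every path is blocked, so rho and kappa are d-separated given {delta, lam, nu, tau}.

Yes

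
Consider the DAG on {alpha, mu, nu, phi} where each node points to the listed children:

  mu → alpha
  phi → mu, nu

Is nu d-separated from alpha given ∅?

No

There is one path between nu and alpha:
  1. nu ← phi → mu → alpha — phi:fork[open]; mu:chain[open] ⇒ active
Since the path nu ← phi → mu → alpha is active, nu and alpha are not d-separated given ∅.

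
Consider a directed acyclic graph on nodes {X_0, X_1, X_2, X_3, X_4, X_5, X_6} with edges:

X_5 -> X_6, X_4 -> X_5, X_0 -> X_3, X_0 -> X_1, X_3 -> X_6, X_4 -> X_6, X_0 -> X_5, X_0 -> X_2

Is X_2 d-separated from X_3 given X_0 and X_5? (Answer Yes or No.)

Yes — X_2 and X_3 are d-separated given {X_0, X_5}.

Enumerating the 3 paths from X_2 to X_3 and testing each for blocking by {X_0, X_5}:
Path 1: X_2 ← X_0 → X_5 ← X_4 → X_6 ← X_3
  X_0 is a fork here and X_0 is conditioned on, so the path is blocked at X_0.
Path 2: X_2 ← X_0 → X_5 → X_6 ← X_3
  X_0 is a fork here and X_0 is conditioned on, so the path is blocked at X_0.
Path 3: X_2 ← X_0 → X_3
  X_0 is a fork here and X_0 is conditioned on, so the path is blocked at X_0.
All paths are blocked; X_2 ⊥ X_3 | {X_0, X_5} holds.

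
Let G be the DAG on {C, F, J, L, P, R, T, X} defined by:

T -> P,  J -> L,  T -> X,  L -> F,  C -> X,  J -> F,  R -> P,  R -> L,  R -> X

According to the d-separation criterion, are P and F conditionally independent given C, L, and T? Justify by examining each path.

There are 4 undirected paths between P and F; checking each against the conditioning set {C, L, T}:
Path 1: P ← R → L ← J → F
  R is a fork and R is not conditioned on; L is a collider and L is conditioned on, which opens it; J is a fork and J is not conditioned on — no node blocks this path, so it is active.
Path 2: P ← R → L → F
  L is a chain here and L is conditioned on, so the path is blocked at L.
Path 3: P ← T → X ← R → L ← J → F
  T is a fork here and T is conditioned on, so the path is blocked at T.
Path 4: P ← T → X ← R → L → F
  T is a fork here and T is conditioned on, so the path is blocked at T.
Since the path P ← R → L ← J → F is active, P and F are not d-separated given {C, L, T}.

No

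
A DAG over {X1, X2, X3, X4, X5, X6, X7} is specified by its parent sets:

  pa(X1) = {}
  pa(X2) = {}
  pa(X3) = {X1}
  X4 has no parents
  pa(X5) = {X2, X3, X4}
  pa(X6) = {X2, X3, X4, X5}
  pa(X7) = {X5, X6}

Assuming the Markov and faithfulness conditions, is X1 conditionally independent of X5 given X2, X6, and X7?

We examine all 5 paths between X1 and X5:
Path 1: X1 → X3 → X5
  X3 is a chain and X3 is not conditioned on — no node blocks this path, so it is active.
Path 2: X1 → X3 → X6 ← X4 → X5
  X3 is a chain and X3 is not conditioned on; X6 is a collider and X6 is conditioned on, which opens it; X4 is a fork and X4 is not conditioned on — no node blocks this path, so it is active.
Path 3: X1 → X3 → X6 ← X5
  X3 is a chain and X3 is not conditioned on; X6 is a collider and X6 is conditioned on, which opens it — no node blocks this path, so it is active.
Path 4: X1 → X3 → X6 → X7 ← X5
  X6 is a chain here and X6 is conditioned on, so the path is blocked at X6.
Path 5: X1 → X3 → X6 ← X2 → X5
  X2 is a fork here and X2 is conditioned on, so the path is blocked at X2.
Since the path X1 → X3 → X5 is active, X1 and X5 are not d-separated given {X2, X6, X7}.

No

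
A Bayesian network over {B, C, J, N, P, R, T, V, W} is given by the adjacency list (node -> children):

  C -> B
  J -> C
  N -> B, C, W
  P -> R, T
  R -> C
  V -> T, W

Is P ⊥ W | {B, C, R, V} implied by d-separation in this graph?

Enumerating the 3 paths from P to W and testing each for blocking by {B, C, R, V}:
Path 1: P → R → C ← N → W
  R is a chain here and R is conditioned on, so the path is blocked at R.
Path 2: P → R → C → B ← N → W
  R is a chain here and R is conditioned on, so the path is blocked at R.
Path 3: P → T ← V → W
  T is a collider here and neither T nor any of its descendants is conditioned on, so the collider stays closed — the path is blocked at T.
Since every path is blocked, d-separation holds.

Yes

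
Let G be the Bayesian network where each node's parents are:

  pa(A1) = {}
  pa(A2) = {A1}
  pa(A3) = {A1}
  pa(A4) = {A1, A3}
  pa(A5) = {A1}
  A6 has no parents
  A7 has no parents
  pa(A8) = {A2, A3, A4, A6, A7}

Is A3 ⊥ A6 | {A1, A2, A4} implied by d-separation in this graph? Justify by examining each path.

Yes — A3 and A6 are d-separated given {A1, A2, A4}.

5 paths connect A3 and A6; each must be blocked for d-separation to hold:
Path 1: A3 → A4 → A8 ← A6
  A4 is a chain here and A4 is conditioned on, so the path is blocked at A4.
Path 2: A3 → A4 ← A1 → A2 → A8 ← A6
  A1 is a fork here and A1 is conditioned on, so the path is blocked at A1.
Path 3: A3 → A8 ← A6
  A8 is a collider here and neither A8 nor any of its descendants is conditioned on, so the collider stays closed — the path is blocked at A8.
Path 4: A3 ← A1 → A4 → A8 ← A6
  A1 is a fork here and A1 is conditioned on, so the path is blocked at A1.
Path 5: A3 ← A1 → A2 → A8 ← A6
  A1 is a fork here and A1 is conditioned on, so the path is blocked at A1.
Since every path is blocked, d-separation holds.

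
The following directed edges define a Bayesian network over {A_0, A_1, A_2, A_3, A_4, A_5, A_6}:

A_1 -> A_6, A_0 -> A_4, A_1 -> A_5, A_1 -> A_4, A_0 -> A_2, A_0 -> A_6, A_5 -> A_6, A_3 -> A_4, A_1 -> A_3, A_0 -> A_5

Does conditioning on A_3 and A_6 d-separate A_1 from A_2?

No — A_1 and A_2 are not d-separated given {A_3, A_6}.

Enumerating the 6 paths from A_1 to A_2 and testing each for blocking by {A_3, A_6}:
Path 1: A_1 → A_6 ← A_0 → A_2
  A_6 is a collider and A_6 is conditioned on, which opens it; A_0 is a fork and A_0 is not conditioned on — no node blocks this path, so it is active.
Path 2: A_1 → A_6 ← A_5 ← A_0 → A_2
  A_6 is a collider and A_6 is conditioned on, which opens it; A_5 is a chain and A_5 is not conditioned on; A_0 is a fork and A_0 is not conditioned on — no node blocks this path, so it is active.
Path 3: A_1 → A_3 → A_4 ← A_0 → A_2
  A_3 is a chain here and A_3 is conditioned on, so the path is blocked at A_3.
Path 4: A_1 → A_5 → A_6 ← A_0 → A_2
  A_5 is a chain and A_5 is not conditioned on; A_6 is a collider and A_6 is conditioned on, which opens it; A_0 is a fork and A_0 is not conditioned on — no node blocks this path, so it is active.
Path 5: A_1 → A_5 ← A_0 → A_2
  A_5 is a collider and its descendant A_6 is conditioned on, which opens it; A_0 is a fork and A_0 is not conditioned on — no node blocks this path, so it is active.
Path 6: A_1 → A_4 ← A_0 → A_2
  A_4 is a collider here and neither A_4 nor any of its descendants is conditioned on, so the collider stays closed — the path is blocked at A_4.
Since the path A_1 → A_6 ← A_0 → A_2 is active, A_1 and A_2 are not d-separated given {A_3, A_6}.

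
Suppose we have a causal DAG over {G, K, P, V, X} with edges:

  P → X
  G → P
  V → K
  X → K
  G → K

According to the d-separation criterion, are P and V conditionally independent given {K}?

No — P and V are not d-separated given {K}.

Enumerating the 2 paths from P to V and testing each for blocking by {K}:
Path 1: P ← G → K ← V
  G is a fork and G is not conditioned on; K is a collider and K is conditioned on, which opens it — no node blocks this path, so it is active.
Path 2: P → X → K ← V
  X is a chain and X is not conditioned on; K is a collider and K is conditioned on, which opens it — no node blocks this path, so it is active.
Since the path P ← G → K ← V is active, P and V are not d-separated given {K}.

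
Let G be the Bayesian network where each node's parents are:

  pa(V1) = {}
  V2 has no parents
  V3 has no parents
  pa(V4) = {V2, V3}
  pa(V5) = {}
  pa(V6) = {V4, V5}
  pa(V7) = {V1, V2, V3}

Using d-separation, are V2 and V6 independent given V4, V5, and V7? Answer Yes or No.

Yes

We examine all 2 paths between V2 and V6:
Path 1: V2 → V4 → V6
  V4 is a chain here and V4 is conditioned on, so the path is blocked at V4.
Path 2: V2 → V7 ← V3 → V4 → V6
  V4 is a chain here and V4 is conditioned on, so the path is blocked at V4.
Every path is blocked, so V2 and V6 are d-separated given {V4, V5, V7}.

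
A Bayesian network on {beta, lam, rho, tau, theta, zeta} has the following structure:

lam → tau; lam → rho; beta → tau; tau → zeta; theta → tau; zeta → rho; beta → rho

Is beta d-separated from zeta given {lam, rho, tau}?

We examine all 4 paths between beta and zeta:
Path 1: beta → tau ← lam → rho ← zeta
  lam is a fork here and lam is conditioned on, so the path is blocked at lam.
Path 2: beta → tau → zeta
  tau is a chain here and tau is conditioned on, so the path is blocked at tau.
Path 3: beta → rho ← lam → tau → zeta
  lam is a fork here and lam is conditioned on, so the path is blocked at lam.
Path 4: beta → rho ← zeta
  rho is a collider and rho is conditioned on, which opens it — no node blocks this path, so it is active.
Because an active path exists, beta and zeta are not d-separated.

No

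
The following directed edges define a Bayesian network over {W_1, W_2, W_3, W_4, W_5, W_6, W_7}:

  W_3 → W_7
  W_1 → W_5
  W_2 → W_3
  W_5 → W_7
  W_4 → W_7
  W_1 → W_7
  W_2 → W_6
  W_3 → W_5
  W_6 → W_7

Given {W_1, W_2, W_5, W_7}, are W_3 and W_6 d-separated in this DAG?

There are 4 undirected paths between W_3 and W_6; checking each against the conditioning set {W_1, W_2, W_5, W_7}:
Path 1: W_3 → W_7 ← W_6
  W_7 is a collider and W_7 is conditioned on, which opens it — no node blocks this path, so it is active.
Path 2: W_3 ← W_2 → W_6
  W_2 is a fork here and W_2 is conditioned on, so the path is blocked at W_2.
Path 3: W_3 → W_5 → W_7 ← W_6
  W_5 is a chain here and W_5 is conditioned on, so the path is blocked at W_5.
Path 4: W_3 → W_5 ← W_1 → W_7 ← W_6
  W_1 is a fork here and W_1 is conditioned on, so the path is blocked at W_1.
At least one path is unblocked, so d-separation fails.

No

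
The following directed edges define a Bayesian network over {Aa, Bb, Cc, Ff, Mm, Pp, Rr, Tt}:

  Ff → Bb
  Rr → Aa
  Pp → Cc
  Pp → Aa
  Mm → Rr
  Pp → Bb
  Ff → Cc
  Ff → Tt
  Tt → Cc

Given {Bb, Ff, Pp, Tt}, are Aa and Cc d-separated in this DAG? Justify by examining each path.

Yes

There are 3 undirected paths between Aa and Cc; checking each against the conditioning set {Bb, Ff, Pp, Tt}:
Path 1: Aa ← Pp → Bb ← Ff → Tt → Cc
  Pp is a fork here and Pp is conditioned on, so the path is blocked at Pp.
Path 2: Aa ← Pp → Bb ← Ff → Cc
  Pp is a fork here and Pp is conditioned on, so the path is blocked at Pp.
Path 3: Aa ← Pp → Cc
  Pp is a fork here and Pp is conditioned on, so the path is blocked at Pp.
Every path is blocked, so Aa and Cc are d-separated given {Bb, Ff, Pp, Tt}.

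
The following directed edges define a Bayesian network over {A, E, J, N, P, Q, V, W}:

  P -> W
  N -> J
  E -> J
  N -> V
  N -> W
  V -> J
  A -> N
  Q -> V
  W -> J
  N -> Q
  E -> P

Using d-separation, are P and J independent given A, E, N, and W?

5 paths connect P and J; each must be blocked for d-separation to hold:
  1. P ← E → J — E:fork[blocks] ⇒ blocked
  2. P → W → J — W:chain[blocks] ⇒ blocked
  3. P → W ← N → J — W:collider[open]; N:fork[blocks] ⇒ blocked
  4. P → W ← N → V → J — W:collider[open]; N:fork[blocks]; V:chain[open] ⇒ blocked
  5. P → W ← N → Q → V → J — W:collider[open]; N:fork[blocks]; Q:chain[open]; V:chain[open] ⇒ blocked
Every path is blocked, so P and J are d-separated given {A, E, N, W}.

Yes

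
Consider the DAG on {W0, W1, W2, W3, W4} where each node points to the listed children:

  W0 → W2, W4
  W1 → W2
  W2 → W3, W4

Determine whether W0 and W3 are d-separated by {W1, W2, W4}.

Yes — W0 and W3 are d-separated given {W1, W2, W4}.

We examine all 2 paths between W0 and W3:
Path 1: W0 → W4 ← W2 → W3
  W2 is a fork here and W2 is conditioned on, so the path is blocked at W2.
Path 2: W0 → W2 → W3
  W2 is a chain here and W2 is conditioned on, so the path is blocked at W2.
Every path is blocked, so W0 and W3 are d-separated given {W1, W2, W4}.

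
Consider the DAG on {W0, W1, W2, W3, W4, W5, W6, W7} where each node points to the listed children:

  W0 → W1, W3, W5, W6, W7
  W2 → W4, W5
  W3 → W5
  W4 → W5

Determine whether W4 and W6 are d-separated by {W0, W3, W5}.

We examine all 4 paths between W4 and W6:
Path 1: W4 → W5 ← W3 ← W0 → W6
  W3 is a chain here and W3 is conditioned on, so the path is blocked at W3.
Path 2: W4 → W5 ← W0 → W6
  W0 is a fork here and W0 is conditioned on, so the path is blocked at W0.
Path 3: W4 ← W2 → W5 ← W3 ← W0 → W6
  W3 is a chain here and W3 is conditioned on, so the path is blocked at W3.
Path 4: W4 ← W2 → W5 ← W0 → W6
  W0 is a fork here and W0 is conditioned on, so the path is blocked at W0.
All paths are blocked; W4 ⊥ W6 | {W0, W3, W5} holds.

Yes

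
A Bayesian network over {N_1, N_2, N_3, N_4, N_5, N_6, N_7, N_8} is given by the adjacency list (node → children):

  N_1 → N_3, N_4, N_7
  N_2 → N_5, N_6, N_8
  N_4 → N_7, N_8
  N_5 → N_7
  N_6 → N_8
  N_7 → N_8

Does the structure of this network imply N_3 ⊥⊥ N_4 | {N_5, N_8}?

No

5 paths connect N_3 and N_4; each must be blocked for d-separation to hold:
  1. N_3 ← N_1 → N_4 — N_1:fork[open] ⇒ active
  2. N_3 ← N_1 → N_7 ← N_4 — N_1:fork[open]; N_7:collider[open] ⇒ active
  3. N_3 ← N_1 → N_7 → N_8 ← N_4 — N_1:fork[open]; N_7:chain[open]; N_8:collider[open] ⇒ active
  4. N_3 ← N_1 → N_7 ← N_5 ← N_2 → N_6 → N_8 ← N_4 — N_1:fork[open]; N_7:collider[open]; N_5:chain[blocks]; N_2:fork[open]; N_6:chain[open]; N_8:collider[open] ⇒ blocked
  5. N_3 ← N_1 → N_7 ← N_5 ← N_2 → N_8 ← N_4 — N_1:fork[open]; N_7:collider[open]; N_5:chain[blocks]; N_2:fork[open]; N_8:collider[open] ⇒ blocked
At least one path is unblocked, so d-separation fails.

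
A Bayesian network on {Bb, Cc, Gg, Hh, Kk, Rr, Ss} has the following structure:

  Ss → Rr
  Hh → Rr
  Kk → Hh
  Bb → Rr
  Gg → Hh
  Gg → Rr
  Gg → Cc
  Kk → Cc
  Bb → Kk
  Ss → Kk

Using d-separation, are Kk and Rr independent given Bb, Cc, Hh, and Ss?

No — Kk and Rr are not d-separated given {Bb, Cc, Hh, Ss}.

We examine all 6 paths between Kk and Rr:
Path 1: Kk ← Ss → Rr
  Ss is a fork here and Ss is conditioned on, so the path is blocked at Ss.
Path 2: Kk → Cc ← Gg → Rr
  Cc is a collider and Cc is conditioned on, which opens it; Gg is a fork and Gg is not conditioned on — no node blocks this path, so it is active.
Path 3: Kk → Cc ← Gg → Hh → Rr
  Hh is a chain here and Hh is conditioned on, so the path is blocked at Hh.
Path 4: Kk ← Bb → Rr
  Bb is a fork here and Bb is conditioned on, so the path is blocked at Bb.
Path 5: Kk → Hh → Rr
  Hh is a chain here and Hh is conditioned on, so the path is blocked at Hh.
Path 6: Kk → Hh ← Gg → Rr
  Hh is a collider and Hh is conditioned on, which opens it; Gg is a fork and Gg is not conditioned on — no node blocks this path, so it is active.
At least one path is unblocked, so d-separation fails.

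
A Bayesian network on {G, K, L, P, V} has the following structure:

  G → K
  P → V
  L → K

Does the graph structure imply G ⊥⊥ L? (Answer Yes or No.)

Yes — G and L are d-separated given ∅.

There is one path between G and L:
Path 1: G → K ← L
  K is a collider here and neither K nor any of its descendants is conditioned on, so the collider stays closed — the path is blocked at K.
Since every path is blocked, d-separation holds.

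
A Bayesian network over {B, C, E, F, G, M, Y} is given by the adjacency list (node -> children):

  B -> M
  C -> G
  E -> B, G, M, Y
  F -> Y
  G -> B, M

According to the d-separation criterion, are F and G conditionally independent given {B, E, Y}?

We examine all 5 paths between F and G:
Path 1: F → Y ← E → G
  E is a fork here and E is conditioned on, so the path is blocked at E.
Path 2: F → Y ← E → B ← G
  E is a fork here and E is conditioned on, so the path is blocked at E.
Path 3: F → Y ← E → B → M ← G
  E is a fork here and E is conditioned on, so the path is blocked at E.
Path 4: F → Y ← E → M ← G
  E is a fork here and E is conditioned on, so the path is blocked at E.
Path 5: F → Y ← E → M ← B ← G
  E is a fork here and E is conditioned on, so the path is blocked at E.
Every path is blocked, so F and G are d-separated given {B, E, Y}.

Yes — F and G are d-separated given {B, E, Y}.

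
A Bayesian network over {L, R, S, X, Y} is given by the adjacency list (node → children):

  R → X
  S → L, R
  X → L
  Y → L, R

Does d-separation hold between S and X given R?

Yes

We examine all 4 paths between S and X:
Path 1: S → R → X
  R is a chain here and R is conditioned on, so the path is blocked at R.
Path 2: S → R ← Y → L ← X
  L is a collider here and neither L nor any of its descendants is conditioned on, so the collider stays closed — the path is blocked at L.
Path 3: S → L ← X
  L is a collider here and neither L nor any of its descendants is conditioned on, so the collider stays closed — the path is blocked at L.
Path 4: S → L ← Y → R → X
  L is a collider here and neither L nor any of its descendants is conditioned on, so the collider stays closed — the path is blocked at L.
All paths are blocked; S ⊥ X | {R} holds.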